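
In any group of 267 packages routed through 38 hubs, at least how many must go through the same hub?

If each of the 38 hubs held at most 7, the total would be at most 38 × 7 = 266 < 267, a contradiction.
So at least one holds ⌈267/38⌉ = 8.

8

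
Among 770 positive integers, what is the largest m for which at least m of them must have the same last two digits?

8

There are 100 possible two-digit endings, which serve as the pigeonholes.
If each of the 100 possible two-digit endings held at most 7, the total would be at most 100 × 7 = 700 < 770, a contradiction.
So at least one holds ⌈770/100⌉ = 8.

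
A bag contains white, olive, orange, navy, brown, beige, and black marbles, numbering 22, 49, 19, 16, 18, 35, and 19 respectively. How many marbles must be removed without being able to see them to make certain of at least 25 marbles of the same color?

In the worst case we take at most 24 of each color, but all 22 white, all 19 orange, all 16 navy, all 18 brown, and all 19 black (fewer than 24), giving 22 + 24 + 19 + 16 + 18 + 24 + 19 = 142.
One more marble then forces some color to 25, so 142 + 1 = 143.

143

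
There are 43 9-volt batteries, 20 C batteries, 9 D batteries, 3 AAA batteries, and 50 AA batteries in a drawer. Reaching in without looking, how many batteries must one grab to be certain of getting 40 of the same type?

111

In the worst case we take at most 39 of each type, but all 20 C, all 9 D, and all 3 AAA (fewer than 39), giving 39 + 20 + 9 + 3 + 39 = 110.
One more battery then forces some type to 40, so 110 + 1 = 111.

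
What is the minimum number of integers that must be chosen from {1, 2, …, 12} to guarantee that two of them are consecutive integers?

Partition {1, …, 12} into 6 pairs: {1,2}, {3,4}, …, {11,12}.
Choosing 6 integers — say the 6 even numbers 2, 4, …, 12 — takes one from each pair and avoids the property.
Choosing 7 forces two into the same pair by pigeonhole, and those are consecutive. So 7.

7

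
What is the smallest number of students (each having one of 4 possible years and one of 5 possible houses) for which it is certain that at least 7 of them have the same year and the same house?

121

There are 4 × 5 = 20 (year, house) combinations acting as pigeonholes.
With 20 × 6 = 120 students we could place exactly 6 in each, with no (year, house) pair reaching 7.
One more forces some (year, house) pair to hold 7, so 120 + 1 = 121.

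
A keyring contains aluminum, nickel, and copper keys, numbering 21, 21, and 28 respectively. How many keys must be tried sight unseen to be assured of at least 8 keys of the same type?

The worst case takes 7 keys of each type without reaching 8 of any: 3 × 7 = 21.
The next key must bring some type to 8, so 21 + 1 = 22.

22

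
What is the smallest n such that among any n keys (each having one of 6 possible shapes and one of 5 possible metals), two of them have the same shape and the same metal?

31

There are 6 × 5 = 30 (shape, metal) combinations acting as pigeonholes.
With 30 keys we could place one in each, avoiding any repeat.
One more forces some (shape, metal) pair to hold 2, so 30 + 1 = 31.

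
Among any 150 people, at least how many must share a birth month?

13

The 150 people fall into 12 months of the year.
If each of the 12 months of the year held at most 12, the total would be at most 12 × 12 = 144 < 150, a contradiction.
So at least one holds ⌈150/12⌉ = 13.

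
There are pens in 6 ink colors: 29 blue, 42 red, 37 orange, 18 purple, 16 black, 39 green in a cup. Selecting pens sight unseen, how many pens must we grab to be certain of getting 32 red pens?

The worst case draws every non-red pen first: 29 + 37 + 18 + 16 + 39 = 139.
The next 32 draws are then forced to be red, giving 139 + 32 = 171.

171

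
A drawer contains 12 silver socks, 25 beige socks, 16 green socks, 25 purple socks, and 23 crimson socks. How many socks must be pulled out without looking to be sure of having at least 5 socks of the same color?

21

The worst case takes 4 socks of each color without reaching 5 of any: 5 × 4 = 20.
The next sock must bring some color to 5, so 20 + 1 = 21.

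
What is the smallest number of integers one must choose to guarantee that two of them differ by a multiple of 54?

55

Two integers differ by a multiple of 54 exactly when they share a remainder mod 54.
There are 54 residue classes mod 54, so 54 integers can all lie in distinct classes.
One more integer must repeat a residue, giving a difference divisible by 54. So n = 54 + 1 = 55.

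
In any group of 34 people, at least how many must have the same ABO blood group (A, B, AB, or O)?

If each of the 4 ABO blood groups held at most 8, the total would be at most 4 × 8 = 32 < 34, a contradiction.
So at least one holds ⌈34/4⌉ = 9.

9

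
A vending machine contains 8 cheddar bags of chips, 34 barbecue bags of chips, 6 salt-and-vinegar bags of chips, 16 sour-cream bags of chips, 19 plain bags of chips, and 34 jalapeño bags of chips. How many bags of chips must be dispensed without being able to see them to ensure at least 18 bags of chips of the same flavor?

In the worst case we take at most 17 of each flavor, but all 8 cheddar, all 6 salt-and-vinegar, and all 16 sour-cream (fewer than 17), giving 8 + 17 + 6 + 16 + 17 + 17 = 81.
One more bag of chips then forces some flavor to 18, so 81 + 1 = 82.

82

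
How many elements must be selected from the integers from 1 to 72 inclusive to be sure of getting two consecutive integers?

Partition {1, …, 72} into 36 pairs: {1,2}, {3,4}, …, {71,72}.
Choosing 36 integers — say the 36 even numbers 2, 4, …, 72 — takes one from each pair and avoids the property.
Choosing 37 forces two into the same pair by pigeonhole, and those are consecutive. So 37.

37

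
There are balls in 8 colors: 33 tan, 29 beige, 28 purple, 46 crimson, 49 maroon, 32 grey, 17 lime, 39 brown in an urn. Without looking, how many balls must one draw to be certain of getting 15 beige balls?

259

To avoid beige balls as long as possible, exhaust the other 7 colors first.
The worst case draws every non-beige ball first: 33 + 28 + 46 + 49 + 32 + 17 + 39 = 244.
The next 15 draws are then forced to be beige, giving 244 + 15 = 259.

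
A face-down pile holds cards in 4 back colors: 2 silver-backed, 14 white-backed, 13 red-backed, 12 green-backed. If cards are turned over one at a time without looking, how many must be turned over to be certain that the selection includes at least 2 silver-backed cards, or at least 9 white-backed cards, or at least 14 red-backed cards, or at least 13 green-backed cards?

Each of the 4 back colors has its own threshold; avoid all of them simultaneously.
The worst case stops just short of every target: 1 silver-backed, 8 white-backed, 13 red-backed, 12 green-backed — 1 + 8 + 13 + 12 = 34 cards.
One more card must push some back color to its target, so 34 + 1 = 35.

35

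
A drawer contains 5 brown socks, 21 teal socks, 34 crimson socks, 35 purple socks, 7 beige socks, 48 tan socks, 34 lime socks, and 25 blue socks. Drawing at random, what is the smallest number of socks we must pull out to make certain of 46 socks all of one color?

In the worst case we take at most 45 of each color, but all 5 brown, all 21 teal, all 34 crimson, all 35 purple, all 7 beige, all 34 lime, and all 25 blue (fewer than 45), giving 5 + 21 + 34 + 35 + 7 + 45 + 34 + 25 = 206.
One more sock then forces some color to 46, so 206 + 1 = 207.

207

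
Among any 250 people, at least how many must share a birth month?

There are 12 months of the year, which serve as the pigeonholes.
If each of the 12 months of the year held at most 20, the total would be at most 12 × 20 = 240 < 250, a contradiction.
So at least one holds ⌈250/12⌉ = 21.

21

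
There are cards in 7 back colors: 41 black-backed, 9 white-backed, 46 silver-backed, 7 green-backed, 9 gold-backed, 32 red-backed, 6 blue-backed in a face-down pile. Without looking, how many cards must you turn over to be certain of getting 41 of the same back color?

144

In the worst case we take at most 40 of each back color, but all 9 white-backed, all 7 green-backed, all 9 gold-backed, all 32 red-backed, and all 6 blue-backed (fewer than 40), giving 40 + 9 + 40 + 7 + 9 + 32 + 6 = 143.
One more card then forces some back color to 41, so 143 + 1 = 144.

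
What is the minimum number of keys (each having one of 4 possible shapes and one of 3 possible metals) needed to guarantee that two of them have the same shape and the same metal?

There are 4 × 3 = 12 (shape, metal) combinations acting as pigeonholes.
With 12 keys we could place one in each, avoiding any repeat.
One more forces some (shape, metal) pair to hold 2, so 12 + 1 = 13.

13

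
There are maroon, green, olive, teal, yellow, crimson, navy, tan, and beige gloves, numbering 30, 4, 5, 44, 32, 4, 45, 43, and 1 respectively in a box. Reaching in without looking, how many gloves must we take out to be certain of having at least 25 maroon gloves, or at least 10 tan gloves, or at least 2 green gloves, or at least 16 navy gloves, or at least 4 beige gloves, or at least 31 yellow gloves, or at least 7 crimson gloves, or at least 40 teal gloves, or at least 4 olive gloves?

127

The worst case stops just short of every target: 24 maroon, 1 green, 3 olive, 39 teal, 30 yellow, all 4 crimson, 15 navy, 9 tan, all 1 beige — 24 + 1 + 3 + 39 + 30 + 4 + 15 + 9 + 1 = 126 gloves.
One more glove must push some color to its target, so 126 + 1 = 127.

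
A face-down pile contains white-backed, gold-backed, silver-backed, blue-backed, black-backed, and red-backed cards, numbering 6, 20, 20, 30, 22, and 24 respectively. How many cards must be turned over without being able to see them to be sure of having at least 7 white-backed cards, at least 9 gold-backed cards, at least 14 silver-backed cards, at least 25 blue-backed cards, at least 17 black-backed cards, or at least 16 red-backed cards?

83

The worst case stops just short of every target: 6 white-backed, 8 gold-backed, 13 silver-backed, 24 blue-backed, 16 black-backed, 15 red-backed — 6 + 8 + 13 + 24 + 16 + 15 = 82 cards.
One more card must push some back color to its target, so 82 + 1 = 83.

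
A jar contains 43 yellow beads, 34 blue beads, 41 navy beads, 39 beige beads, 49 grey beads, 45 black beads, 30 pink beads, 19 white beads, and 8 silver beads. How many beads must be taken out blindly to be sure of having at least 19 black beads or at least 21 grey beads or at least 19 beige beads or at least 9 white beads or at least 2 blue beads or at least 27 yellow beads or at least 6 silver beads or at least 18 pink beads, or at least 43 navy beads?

155

The worst case stops just short of every target: 26 yellow, 1 blue, all 41 navy, 18 beige, 20 grey, 18 black, 17 pink, 8 white, 5 silver — 26 + 1 + 41 + 18 + 20 + 18 + 17 + 8 + 5 = 154 beads.
One more bead must push some color to its target, so 154 + 1 = 155.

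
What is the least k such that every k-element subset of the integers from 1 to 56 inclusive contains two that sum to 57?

29

Partition {1, …, 56} into 28 pairs: {1,56}, {2,55}, …, {28,29}.
Choosing 28 integers — say the integers 1 through 28 — takes one from each pair and avoids the property.
Choosing 29 forces two into the same pair by pigeonhole, and those sum to 57. So 29.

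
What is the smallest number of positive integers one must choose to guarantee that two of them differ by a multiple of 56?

Two integers differ by a multiple of 56 exactly when they share a remainder mod 56.
There are 56 residue classes mod 56, so 56 integers can all lie in distinct classes.
One more integer must repeat a residue, giving a difference divisible by 56. So n = 56 + 1 = 57.

57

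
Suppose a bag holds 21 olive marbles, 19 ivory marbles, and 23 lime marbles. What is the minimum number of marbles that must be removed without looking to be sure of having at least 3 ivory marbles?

The worst case draws every non-ivory marble first: 21 + 23 = 44.
The next 3 draws are then forced to be ivory, giving 44 + 3 = 47.

47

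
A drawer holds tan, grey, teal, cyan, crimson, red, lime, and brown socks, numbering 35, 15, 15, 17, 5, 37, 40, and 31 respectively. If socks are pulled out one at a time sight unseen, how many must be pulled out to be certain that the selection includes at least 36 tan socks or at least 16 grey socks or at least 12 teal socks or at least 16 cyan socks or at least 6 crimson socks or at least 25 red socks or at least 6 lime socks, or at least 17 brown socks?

127

The worst case stops just short of every target: 35 tan, 15 grey, 11 teal, 15 cyan, 5 crimson, 24 red, 5 lime, 16 brown — 35 + 15 + 11 + 15 + 5 + 24 + 5 + 16 = 126 socks.
One more sock must push some color to its target, so 126 + 1 = 127.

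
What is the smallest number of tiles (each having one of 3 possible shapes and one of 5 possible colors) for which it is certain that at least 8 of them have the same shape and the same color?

There are 3 × 5 = 15 (shape, color) combinations acting as pigeonholes.
With 15 × 7 = 105 tiles we could place exactly 7 in each, with no (shape, color) pair reaching 8.
One more forces some (shape, color) pair to hold 8, so 105 + 1 = 106.

106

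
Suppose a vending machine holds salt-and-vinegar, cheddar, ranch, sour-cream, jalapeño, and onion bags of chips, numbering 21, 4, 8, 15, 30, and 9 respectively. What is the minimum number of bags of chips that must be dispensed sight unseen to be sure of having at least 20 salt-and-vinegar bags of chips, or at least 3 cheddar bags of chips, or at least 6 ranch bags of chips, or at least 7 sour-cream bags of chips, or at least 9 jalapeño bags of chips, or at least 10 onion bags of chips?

The worst case stops just short of every target: 19 salt-and-vinegar, 2 cheddar, 5 ranch, 6 sour-cream, 8 jalapeño, 9 onion — 19 + 2 + 5 + 6 + 8 + 9 = 49 bags of chips.
One more bag of chips must push some flavor to its target, so 49 + 1 = 50.

50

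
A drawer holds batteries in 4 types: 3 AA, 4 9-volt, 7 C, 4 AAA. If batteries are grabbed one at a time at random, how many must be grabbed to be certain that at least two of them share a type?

5

The worst case takes 1 battery of each type without reaching 2 of any: 4 × 1 = 4.
The next battery must bring some type to 2, so 4 + 1 = 5.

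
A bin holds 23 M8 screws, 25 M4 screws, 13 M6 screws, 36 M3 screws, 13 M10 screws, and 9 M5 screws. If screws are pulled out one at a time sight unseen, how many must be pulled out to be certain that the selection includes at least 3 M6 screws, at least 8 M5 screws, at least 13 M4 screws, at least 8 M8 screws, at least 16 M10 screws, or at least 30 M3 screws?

The worst case stops just short of every target: 7 M8, 12 M4, 2 M6, 29 M3, all 13 M10, 7 M5 — 7 + 12 + 2 + 29 + 13 + 7 = 70 screws.
One more screw must push some size to its target, so 70 + 1 = 71.

71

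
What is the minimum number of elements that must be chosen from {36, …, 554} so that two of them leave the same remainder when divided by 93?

94

Use the pigeonhole principle on residue classes: group the integers by remainder mod 93; there are 93 residue classes, each nonempty in this range.
Choosing one from each class (93 integers) avoids any shared remainder.
One more choice must repeat a class, so two differ by a multiple of 93. Hence 93 + 1 = 94.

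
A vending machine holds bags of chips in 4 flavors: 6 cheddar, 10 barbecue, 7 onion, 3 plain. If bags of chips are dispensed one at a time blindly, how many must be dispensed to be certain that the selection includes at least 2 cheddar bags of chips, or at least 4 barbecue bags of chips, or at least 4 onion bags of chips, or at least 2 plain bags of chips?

9

The worst case stops just short of every target: 1 cheddar, 3 barbecue, 3 onion, 1 plain — 1 + 3 + 3 + 1 = 8 bags of chips.
One more bag of chips must push some flavor to its target, so 8 + 1 = 9.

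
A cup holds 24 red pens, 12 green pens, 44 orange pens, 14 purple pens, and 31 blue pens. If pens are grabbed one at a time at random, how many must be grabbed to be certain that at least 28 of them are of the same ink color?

105

Treat the 5 ink colors as pigeonholes.
In the worst case we take at most 27 of each ink color, but all 24 red, all 12 green, and all 14 purple (fewer than 27), giving 24 + 12 + 27 + 14 + 27 = 104.
One more pen then forces some ink color to 28, so 104 + 1 = 105.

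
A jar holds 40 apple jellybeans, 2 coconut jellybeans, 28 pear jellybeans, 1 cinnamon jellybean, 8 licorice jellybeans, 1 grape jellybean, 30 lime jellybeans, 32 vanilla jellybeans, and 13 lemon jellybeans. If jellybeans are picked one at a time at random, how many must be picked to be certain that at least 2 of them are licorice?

149

To avoid licorice jellybeans as long as possible, exhaust the other 8 flavors first.
The worst case draws every non-licorice jellybean first: 40 + 2 + 28 + 1 + 1 + 30 + 32 + 13 = 147.
The next 2 draws are then forced to be licorice, giving 147 + 2 = 149.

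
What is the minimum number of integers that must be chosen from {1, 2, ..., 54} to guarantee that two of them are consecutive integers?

28

Partition {1, …, 54} into 27 pairs: {1,2}, {3,4}, …, {53,54}.
Choosing 27 integers — say the 27 even numbers 2, 4, …, 54 — takes one from each pair and avoids the property.
Choosing 28 forces two into the same pair by pigeonhole, and those are consecutive. So 28.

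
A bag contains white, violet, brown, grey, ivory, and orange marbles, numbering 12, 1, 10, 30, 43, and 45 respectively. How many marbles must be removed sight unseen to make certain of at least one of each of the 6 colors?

The hardest color to obtain is violet: we could draw every other marble first — 141 − 1 = 140 marbles — without a single violet one.
The next draw must be violet, so 140 + 1 = 141.

141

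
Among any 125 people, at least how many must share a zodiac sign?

If each of the 12 zodiac signs held at most 10, the total would be at most 12 × 10 = 120 < 125, a contradiction.
So at least one holds ⌈125/12⌉ = 11.

11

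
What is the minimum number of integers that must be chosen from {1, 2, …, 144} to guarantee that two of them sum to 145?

73

Partition {1, …, 144} into 72 pairs: {1,144}, {2,143}, …, {72,73}.
Choosing 72 integers — say the integers 1 through 72 — takes one from each pair and avoids the property.
Choosing 73 forces two into the same pair by pigeonhole, and those sum to 145. So 73.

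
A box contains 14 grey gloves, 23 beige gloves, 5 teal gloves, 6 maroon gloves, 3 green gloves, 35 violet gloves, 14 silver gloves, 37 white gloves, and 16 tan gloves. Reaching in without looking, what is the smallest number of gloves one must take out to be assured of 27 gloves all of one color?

134

In the worst case we take at most 26 of each color, but all 14 grey, all 23 beige, all 5 teal, all 6 maroon, all 3 green, all 14 silver, and all 16 tan (fewer than 26), giving 14 + 23 + 5 + 6 + 3 + 26 + 14 + 26 + 16 = 133.
One more glove then forces some color to 27, so 133 + 1 = 134.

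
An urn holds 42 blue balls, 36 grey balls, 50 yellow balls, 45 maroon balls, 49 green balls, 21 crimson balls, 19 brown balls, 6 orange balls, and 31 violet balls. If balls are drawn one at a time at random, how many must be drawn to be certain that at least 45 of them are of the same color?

Treat the 9 colors as pigeonholes.
In the worst case we take at most 44 of each color, but all 42 blue, all 36 grey, all 21 crimson, all 19 brown, all 6 orange, and all 31 violet (fewer than 44), giving 42 + 36 + 44 + 44 + 44 + 21 + 19 + 6 + 31 = 287.
One more ball then forces some color to 45, so 287 + 1 = 288.

288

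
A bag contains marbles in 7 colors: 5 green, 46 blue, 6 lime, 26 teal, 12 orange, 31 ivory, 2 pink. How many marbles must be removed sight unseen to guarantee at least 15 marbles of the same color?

68

Treat the 7 colors as pigeonholes.
In the worst case we take at most 14 of each color, but all 5 green, all 6 lime, all 12 orange, and all 2 pink (fewer than 14), giving 5 + 14 + 6 + 14 + 12 + 14 + 2 = 67.
One more marble then forces some color to 15, so 67 + 1 = 68.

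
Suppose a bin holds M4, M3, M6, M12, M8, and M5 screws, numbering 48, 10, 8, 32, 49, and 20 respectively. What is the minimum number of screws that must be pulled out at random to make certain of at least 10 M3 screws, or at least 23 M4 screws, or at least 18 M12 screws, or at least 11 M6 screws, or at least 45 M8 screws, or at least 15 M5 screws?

The worst case stops just short of every target: 22 M4, 9 M3, all 8 M6, 17 M12, 44 M8, 14 M5 — 22 + 9 + 8 + 17 + 44 + 14 = 114 screws.
One more screw must push some size to its target, so 114 + 1 = 115.

115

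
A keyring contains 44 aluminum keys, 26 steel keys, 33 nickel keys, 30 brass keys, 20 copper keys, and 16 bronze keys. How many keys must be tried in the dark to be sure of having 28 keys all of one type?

144

In the worst case we take at most 27 of each type, but all 26 steel, all 20 copper, and all 16 bronze (fewer than 27), giving 27 + 26 + 27 + 27 + 20 + 16 = 143.
One more key then forces some type to 28, so 143 + 1 = 144.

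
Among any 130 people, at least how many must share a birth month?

The 130 people fall into 12 months of the year.
If each of the 12 months of the year held at most 10, the total would be at most 12 × 10 = 120 < 130, a contradiction.
So at least one holds ⌈130/12⌉ = 11.

11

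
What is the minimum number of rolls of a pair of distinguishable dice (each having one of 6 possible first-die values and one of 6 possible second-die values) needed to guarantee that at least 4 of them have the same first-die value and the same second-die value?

109

There are 6 × 6 = 36 (first-die value, second-die value) combinations acting as pigeonholes.
With 36 × 3 = 108 rolls of a pair of distinguishable dice we could place exactly 3 in each, with no (first-die value, second-die value) pair reaching 4.
One more forces some (first-die value, second-die value) pair to hold 4, so 108 + 1 = 109.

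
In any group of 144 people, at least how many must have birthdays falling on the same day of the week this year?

The 144 people fall into 7 days of the week.
If each of the 7 days of the week held at most 20, the total would be at most 7 × 20 = 140 < 144, a contradiction.
So at least one holds ⌈144/7⌉ = 21.

21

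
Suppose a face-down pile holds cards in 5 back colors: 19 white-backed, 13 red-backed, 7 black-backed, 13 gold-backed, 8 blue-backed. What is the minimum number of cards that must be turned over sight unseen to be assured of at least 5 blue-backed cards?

The worst case draws every non-blue-backed card first: 19 + 13 + 7 + 13 = 52.
The next 5 draws are then forced to be blue-backed, giving 52 + 5 = 57.

57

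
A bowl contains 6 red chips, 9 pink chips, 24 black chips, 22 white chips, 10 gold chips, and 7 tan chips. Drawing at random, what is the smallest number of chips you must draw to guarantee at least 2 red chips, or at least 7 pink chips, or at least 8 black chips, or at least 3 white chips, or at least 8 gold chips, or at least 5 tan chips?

28

The worst case stops just short of every target: 1 red, 6 pink, 7 black, 2 white, 7 gold, 4 tan — 1 + 6 + 7 + 2 + 7 + 4 = 27 chips.
One more chip must push some color to its target, so 27 + 1 = 28.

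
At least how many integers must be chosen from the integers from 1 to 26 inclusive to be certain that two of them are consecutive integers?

14

Partition {1, …, 26} into 13 pairs: {1,2}, {3,4}, …, {25,26}.
Choosing 13 integers — say the 13 even numbers 2, 4, …, 26 — takes one from each pair and avoids the property.
Choosing 14 forces two into the same pair by pigeonhole, and those are consecutive. So 14.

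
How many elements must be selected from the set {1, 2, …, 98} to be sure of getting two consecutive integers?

Partition {1, …, 98} into 49 pairs: {1,2}, {3,4}, …, {97,98}.
Choosing 49 integers — say the 49 even numbers 2, 4, …, 98 — takes one from each pair and avoids the property.
Choosing 50 forces two into the same pair by pigeonhole, and those are consecutive. So 50.

50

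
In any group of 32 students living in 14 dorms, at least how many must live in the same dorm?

3

The 32 students fall into 14 dorms.
If each of the 14 dorms held at most 2, the total would be at most 14 × 2 = 28 < 32, a contradiction.
So at least one holds ⌈32/14⌉ = 3.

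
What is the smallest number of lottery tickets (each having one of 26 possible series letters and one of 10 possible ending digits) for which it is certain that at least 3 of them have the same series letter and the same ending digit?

521

There are 26 × 10 = 260 (series letter, ending digit) combinations acting as pigeonholes.
With 260 × 2 = 520 lottery tickets we could place exactly 2 in each, with no (series letter, ending digit) pair reaching 3.
One more forces some (series letter, ending digit) pair to hold 3, so 520 + 1 = 521.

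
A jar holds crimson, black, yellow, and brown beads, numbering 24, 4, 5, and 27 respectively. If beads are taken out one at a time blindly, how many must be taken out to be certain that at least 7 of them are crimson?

43

The worst case draws every non-crimson bead first: 4 + 5 + 27 = 36.
The next 7 draws are then forced to be crimson, giving 36 + 7 = 43.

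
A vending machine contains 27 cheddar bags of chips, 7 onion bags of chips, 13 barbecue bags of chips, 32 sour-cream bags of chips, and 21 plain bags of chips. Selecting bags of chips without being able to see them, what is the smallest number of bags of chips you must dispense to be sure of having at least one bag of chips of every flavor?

The hardest flavor to obtain is onion: we could draw every other bag of chips first — 100 − 7 = 93 bags of chips — without a single onion one.
The next draw must be onion, so 93 + 1 = 94.

94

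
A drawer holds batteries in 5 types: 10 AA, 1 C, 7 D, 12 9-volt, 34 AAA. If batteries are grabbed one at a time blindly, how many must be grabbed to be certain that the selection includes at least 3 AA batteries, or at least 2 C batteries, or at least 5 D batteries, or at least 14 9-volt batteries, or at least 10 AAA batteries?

29

The worst case stops just short of every target: 2 AA, 1 C, 4 D, all 12 9-volt, 9 AAA — 2 + 1 + 4 + 12 + 9 = 28 batteries.
One more battery must push some type to its target, so 28 + 1 = 29.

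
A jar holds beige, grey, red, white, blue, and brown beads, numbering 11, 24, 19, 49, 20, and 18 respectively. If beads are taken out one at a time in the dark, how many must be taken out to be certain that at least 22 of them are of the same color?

111

In the worst case we take at most 21 of each color, but all 11 beige, all 19 red, all 20 blue, and all 18 brown (fewer than 21), giving 11 + 21 + 19 + 21 + 20 + 18 = 110.
One more bead then forces some color to 22, so 110 + 1 = 111.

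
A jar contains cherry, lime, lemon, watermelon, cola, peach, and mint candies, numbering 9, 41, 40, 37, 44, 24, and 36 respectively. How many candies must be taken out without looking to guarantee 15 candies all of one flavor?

In the worst case we take at most 14 of each flavor, but all 9 cherry (fewer than 14), giving 9 + 14 + 14 + 14 + 14 + 14 + 14 = 93.
One more candy then forces some flavor to 15, so 93 + 1 = 94.

94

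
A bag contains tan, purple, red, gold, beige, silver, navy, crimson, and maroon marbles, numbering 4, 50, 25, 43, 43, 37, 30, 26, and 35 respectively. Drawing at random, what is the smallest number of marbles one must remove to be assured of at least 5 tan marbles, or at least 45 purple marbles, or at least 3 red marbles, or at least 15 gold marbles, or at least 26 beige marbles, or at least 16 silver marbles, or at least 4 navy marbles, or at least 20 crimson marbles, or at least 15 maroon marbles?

The worst case stops just short of every target: 4 tan, 44 purple, 2 red, 14 gold, 25 beige, 15 silver, 3 navy, 19 crimson, 14 maroon — 4 + 44 + 2 + 14 + 25 + 15 + 3 + 19 + 14 = 140 marbles.
One more marble must push some color to its target, so 140 + 1 = 141.

141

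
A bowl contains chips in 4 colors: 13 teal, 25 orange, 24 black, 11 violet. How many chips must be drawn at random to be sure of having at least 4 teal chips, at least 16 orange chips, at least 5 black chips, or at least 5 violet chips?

Each of the 4 colors has its own threshold; avoid all of them simultaneously.
The worst case stops just short of every target: 3 teal, 15 orange, 4 black, 4 violet — 3 + 15 + 4 + 4 = 26 chips.
One more chip must push some color to its target, so 26 + 1 = 27.

27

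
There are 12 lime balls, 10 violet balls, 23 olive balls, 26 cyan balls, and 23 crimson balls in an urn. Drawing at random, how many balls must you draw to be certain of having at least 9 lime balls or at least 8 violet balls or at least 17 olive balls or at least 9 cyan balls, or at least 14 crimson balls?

The worst case stops just short of every target: 8 lime, 7 violet, 16 olive, 8 cyan, 13 crimson — 8 + 7 + 16 + 8 + 13 = 52 balls.
One more ball must push some color to its target, so 52 + 1 = 53.

53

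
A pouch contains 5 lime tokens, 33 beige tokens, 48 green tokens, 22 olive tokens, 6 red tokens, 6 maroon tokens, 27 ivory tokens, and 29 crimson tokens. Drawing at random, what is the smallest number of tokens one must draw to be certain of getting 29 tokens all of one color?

151

In the worst case we take at most 28 of each color, but all 5 lime, all 22 olive, all 6 red, all 6 maroon, and all 27 ivory (fewer than 28), giving 5 + 28 + 28 + 22 + 6 + 6 + 27 + 28 = 150.
One more token then forces some color to 29, so 150 + 1 = 151.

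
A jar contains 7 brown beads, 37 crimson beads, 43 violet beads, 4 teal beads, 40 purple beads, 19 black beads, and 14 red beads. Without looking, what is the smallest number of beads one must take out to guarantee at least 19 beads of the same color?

In the worst case we take at most 18 of each color, but all 7 brown, all 4 teal, and all 14 red (fewer than 18), giving 7 + 18 + 18 + 4 + 18 + 18 + 14 = 97.
One more bead then forces some color to 19, so 97 + 1 = 98.

98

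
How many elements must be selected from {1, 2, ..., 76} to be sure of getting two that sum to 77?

39

Partition {1, …, 76} into 38 pairs: {1,76}, {2,75}, …, {38,39}.
Choosing 38 integers — say the integers 1 through 38 — takes one from each pair and avoids the property.
Choosing 39 forces two into the same pair by pigeonhole, and those sum to 77. So 39.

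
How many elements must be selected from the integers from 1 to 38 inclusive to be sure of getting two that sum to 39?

Partition {1, …, 38} into 19 pairs: {1,38}, {2,37}, …, {19,20}.
Choosing 19 integers — say the integers 1 through 19 — takes one from each pair and avoids the property.
Choosing 20 forces two into the same pair by pigeonhole, and those sum to 39. So 20.

20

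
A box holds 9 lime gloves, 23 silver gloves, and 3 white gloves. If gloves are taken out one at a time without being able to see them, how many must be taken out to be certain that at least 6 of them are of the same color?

In the worst case we take at most 5 of each color, but all 3 white (fewer than 5), giving 5 + 5 + 3 = 13.
One more glove then forces some color to 6, so 13 + 1 = 14.

14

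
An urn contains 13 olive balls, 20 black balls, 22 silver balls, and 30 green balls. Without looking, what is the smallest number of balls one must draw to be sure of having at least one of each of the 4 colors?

73

The hardest color to obtain is olive: we could draw every other ball first — 85 − 13 = 72 balls — without a single olive one.
The next draw must be olive, so 72 + 1 = 73.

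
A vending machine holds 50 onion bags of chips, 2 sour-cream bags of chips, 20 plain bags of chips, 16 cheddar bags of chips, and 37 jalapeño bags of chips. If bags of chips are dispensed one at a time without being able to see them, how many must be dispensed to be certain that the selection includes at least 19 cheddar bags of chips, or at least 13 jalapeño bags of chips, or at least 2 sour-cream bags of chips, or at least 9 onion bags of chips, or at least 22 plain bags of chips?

58

The worst case stops just short of every target: 8 onion, 1 sour-cream, all 20 plain, all 16 cheddar, 12 jalapeño — 8 + 1 + 20 + 16 + 12 = 57 bags of chips.
One more bag of chips must push some flavor to its target, so 57 + 1 = 58.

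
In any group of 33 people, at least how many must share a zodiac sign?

The 33 people fall into 12 zodiac signs.
If each of the 12 zodiac signs held at most 2, the total would be at most 12 × 2 = 24 < 33, a contradiction.
So at least one holds ⌈33/12⌉ = 3.

3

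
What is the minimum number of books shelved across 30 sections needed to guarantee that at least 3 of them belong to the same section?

There are 30 sections acting as pigeonholes.
With 30 × 2 = 60 books we could place exactly 2 in each, with no class reaching 3.
One more forces some class to hold 3, so 60 + 1 = 61.

61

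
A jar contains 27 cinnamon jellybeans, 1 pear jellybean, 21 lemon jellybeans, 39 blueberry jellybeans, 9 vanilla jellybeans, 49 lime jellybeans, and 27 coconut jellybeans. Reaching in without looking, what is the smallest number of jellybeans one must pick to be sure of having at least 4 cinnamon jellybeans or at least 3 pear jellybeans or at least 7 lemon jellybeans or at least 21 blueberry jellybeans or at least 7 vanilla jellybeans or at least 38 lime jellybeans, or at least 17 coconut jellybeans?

90

The worst case stops just short of every target: 3 cinnamon, all 1 pear, 6 lemon, 20 blueberry, 6 vanilla, 37 lime, 16 coconut — 3 + 1 + 6 + 20 + 6 + 37 + 16 = 89 jellybeans.
One more jellybean must push some flavor to its target, so 89 + 1 = 90.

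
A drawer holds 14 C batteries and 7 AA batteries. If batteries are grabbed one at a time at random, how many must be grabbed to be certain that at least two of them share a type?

The worst case takes 1 battery of each type without reaching 2 of any: 2 × 1 = 2.
The next battery must bring some type to 2, so 2 + 1 = 3.

3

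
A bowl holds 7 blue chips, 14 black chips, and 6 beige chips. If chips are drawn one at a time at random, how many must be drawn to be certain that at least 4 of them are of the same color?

The worst case takes 3 chips of each color without reaching 4 of any: 3 × 3 = 9.
The next chip must bring some color to 4, so 9 + 1 = 10.

10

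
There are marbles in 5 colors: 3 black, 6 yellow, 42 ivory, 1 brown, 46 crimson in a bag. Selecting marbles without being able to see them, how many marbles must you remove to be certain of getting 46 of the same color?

98

Treat the 5 colors as pigeonholes.
In the worst case we take at most 45 of each color, but all 3 black, all 6 yellow, all 42 ivory, and all 1 brown (fewer than 45), giving 3 + 6 + 42 + 1 + 45 = 97.
One more marble then forces some color to 46, so 97 + 1 = 98.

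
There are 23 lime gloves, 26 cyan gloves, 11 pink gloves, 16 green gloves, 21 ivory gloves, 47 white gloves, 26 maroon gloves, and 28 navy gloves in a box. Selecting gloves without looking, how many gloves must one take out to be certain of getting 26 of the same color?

Treat the 8 colors as pigeonholes.
In the worst case we take at most 25 of each color, but all 23 lime, all 11 pink, all 16 green, and all 21 ivory (fewer than 25), giving 23 + 25 + 11 + 16 + 21 + 25 + 25 + 25 = 171.
One more glove then forces some color to 26, so 171 + 1 = 172.

172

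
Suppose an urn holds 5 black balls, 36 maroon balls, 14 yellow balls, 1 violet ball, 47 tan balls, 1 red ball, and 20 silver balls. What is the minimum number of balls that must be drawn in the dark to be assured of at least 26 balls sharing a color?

92

In the worst case we take at most 25 of each color, but all 5 black, all 14 yellow, all 1 violet, all 1 red, and all 20 silver (fewer than 25), giving 5 + 25 + 14 + 1 + 25 + 1 + 20 = 91.
One more ball then forces some color to 26, so 91 + 1 = 92.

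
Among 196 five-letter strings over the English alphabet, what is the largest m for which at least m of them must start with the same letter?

8

There are 26 possible first letters, which serve as the pigeonholes.
If each of the 26 possible first letters held at most 7, the total would be at most 26 × 7 = 182 < 196, a contradiction.
So at least one holds ⌈196/26⌉ = 8.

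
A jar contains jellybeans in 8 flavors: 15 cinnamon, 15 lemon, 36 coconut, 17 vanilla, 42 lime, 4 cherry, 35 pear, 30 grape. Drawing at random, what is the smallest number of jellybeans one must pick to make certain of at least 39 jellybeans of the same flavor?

191

In the worst case we take at most 38 of each flavor, but all 15 cinnamon, all 15 lemon, all 36 coconut, all 17 vanilla, all 4 cherry, all 35 pear, and all 30 grape (fewer than 38), giving 15 + 15 + 36 + 17 + 38 + 4 + 35 + 30 = 190.
One more jellybean then forces some flavor to 39, so 190 + 1 = 191.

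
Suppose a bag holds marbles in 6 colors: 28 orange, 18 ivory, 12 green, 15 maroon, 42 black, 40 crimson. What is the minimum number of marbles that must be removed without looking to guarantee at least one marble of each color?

The hardest color to obtain is green: we could draw every other marble first — 155 − 12 = 143 marbles — without a single green one.
The next draw must be green, so 143 + 1 = 144.

144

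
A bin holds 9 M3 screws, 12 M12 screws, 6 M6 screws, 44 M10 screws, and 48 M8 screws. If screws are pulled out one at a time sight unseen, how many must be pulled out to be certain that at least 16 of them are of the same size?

Treat the 5 sizes as pigeonholes.
In the worst case we take at most 15 of each size, but all 9 M3, all 12 M12, and all 6 M6 (fewer than 15), giving 9 + 12 + 6 + 15 + 15 = 57.
One more screw then forces some size to 16, so 57 + 1 = 58.

58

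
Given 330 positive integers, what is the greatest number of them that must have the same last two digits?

4

There are 100 possible two-digit endings, which serve as the pigeonholes.
If each of the 100 possible two-digit endings held at most 3, the total would be at most 100 × 3 = 300 < 330, a contradiction.
So at least one holds ⌈330/100⌉ = 4.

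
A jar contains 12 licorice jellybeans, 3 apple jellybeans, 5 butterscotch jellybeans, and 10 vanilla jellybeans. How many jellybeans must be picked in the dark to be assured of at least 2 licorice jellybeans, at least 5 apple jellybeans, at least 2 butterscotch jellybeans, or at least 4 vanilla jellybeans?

The worst case stops just short of every target: 1 licorice, all 3 apple, 1 butterscotch, 3 vanilla — 1 + 3 + 1 + 3 = 8 jellybeans.
One more jellybean must push some flavor to its target, so 8 + 1 = 9.

9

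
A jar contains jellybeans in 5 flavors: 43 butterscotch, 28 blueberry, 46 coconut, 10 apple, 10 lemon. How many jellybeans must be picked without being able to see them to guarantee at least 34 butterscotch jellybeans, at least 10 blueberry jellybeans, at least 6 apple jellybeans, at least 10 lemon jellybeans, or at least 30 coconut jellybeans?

86

Each of the 5 flavors has its own threshold; avoid all of them simultaneously.
The worst case stops just short of every target: 33 butterscotch, 9 blueberry, 29 coconut, 5 apple, 9 lemon — 33 + 9 + 29 + 5 + 9 = 85 jellybeans.
One more jellybean must push some flavor to its target, so 85 + 1 = 86.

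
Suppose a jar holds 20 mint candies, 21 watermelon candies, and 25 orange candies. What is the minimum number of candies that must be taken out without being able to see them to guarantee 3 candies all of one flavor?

Treat the 3 flavors as pigeonholes.
The worst case takes 2 candies of each flavor without reaching 3 of any: 3 × 2 = 6.
The next candy must bring some flavor to 3, so 6 + 1 = 7.

7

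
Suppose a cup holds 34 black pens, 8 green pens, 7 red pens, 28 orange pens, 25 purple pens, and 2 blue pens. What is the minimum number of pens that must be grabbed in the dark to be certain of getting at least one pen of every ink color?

The hardest ink color to obtain is blue: we could draw every other pen first — 104 − 2 = 102 pens — without a single blue one.
The next draw must be blue, so 102 + 1 = 103.

103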